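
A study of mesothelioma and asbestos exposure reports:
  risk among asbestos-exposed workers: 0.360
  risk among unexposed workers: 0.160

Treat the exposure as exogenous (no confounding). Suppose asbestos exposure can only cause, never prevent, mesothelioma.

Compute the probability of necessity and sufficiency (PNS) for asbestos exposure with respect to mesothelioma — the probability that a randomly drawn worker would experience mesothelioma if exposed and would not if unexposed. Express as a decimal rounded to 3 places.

Let p₁ = 0.36, p₀ = 0.16.
Under exogeneity and monotonicity, PNS = p₁ − p₀.
PNS = 0.36 − 0.16 = 0.2

PNS ≈ 0.200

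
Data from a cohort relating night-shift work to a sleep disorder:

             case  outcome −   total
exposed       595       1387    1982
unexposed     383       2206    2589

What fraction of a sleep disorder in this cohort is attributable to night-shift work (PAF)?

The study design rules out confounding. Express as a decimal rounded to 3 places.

PAF ≈ 0.309

p₁ = P(outcome | exposed) = 595/1982 = 0.3002
p₀ = P(outcome | unexposed) = 383/2589 = 0.14793
Exposure prevalence π = 1982/4571 = 0.4336; overall risk P(Y=1) = 0.21396.
Under exogeneity, PAF = [P(Y=1) − p₀]/P(Y=1).
PAF = (0.21396 − 0.14793) / 0.21396 ≈ 0.3086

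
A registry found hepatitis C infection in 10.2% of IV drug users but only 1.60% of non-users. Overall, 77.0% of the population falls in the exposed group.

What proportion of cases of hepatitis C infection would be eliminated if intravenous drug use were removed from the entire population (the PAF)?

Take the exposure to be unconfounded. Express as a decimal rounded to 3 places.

PAF ≈ 0.805

p₁ = 0.102, p₀ = 0.016.
Overall risk P(Y=1) = π·p₁ + (1−π)·p₀ = 0.77×0.102 + 0.23×0.016 = 0.08222.
Under exogeneity, PAF = [P(Y=1) − p₀] / P(Y=1).
PAF = (0.08222 − 0.016) / 0.08222 ≈ 0.8054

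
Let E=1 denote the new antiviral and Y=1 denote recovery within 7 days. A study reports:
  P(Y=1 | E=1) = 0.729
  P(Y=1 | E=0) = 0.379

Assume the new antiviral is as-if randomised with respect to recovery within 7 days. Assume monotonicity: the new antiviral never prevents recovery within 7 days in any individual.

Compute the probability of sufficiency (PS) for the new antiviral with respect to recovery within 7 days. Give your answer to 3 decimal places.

Let p₁ = 0.729, p₀ = 0.379.
Under exogeneity and monotonicity, PS = (p₁ − p₀) / (1 − p₀).
PS = (0.729 − 0.379) / (1 − 0.379) = 0.35 / 0.621 ≈ 0.5636

PS ≈ 0.564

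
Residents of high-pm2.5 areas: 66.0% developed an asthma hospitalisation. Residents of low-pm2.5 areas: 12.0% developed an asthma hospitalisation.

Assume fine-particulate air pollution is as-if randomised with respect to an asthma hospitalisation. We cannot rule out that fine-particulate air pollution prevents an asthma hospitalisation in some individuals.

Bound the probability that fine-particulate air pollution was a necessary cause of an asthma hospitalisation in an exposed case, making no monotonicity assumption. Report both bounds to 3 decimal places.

0.818 ≤ PN ≤ 1.000

p₁ = 0.66, p₀ = 0.12.
Under exogeneity alone the bounds on PN are max{0,(p₁−p₀)/p₁} ≤ PN ≤ min{1,(1−p₀)/p₁}.
  lower = (p₁ − p₀)/p₁ = 0.54 / 0.66 ≈ 0.8182
  upper = min{1, (1 − p₀)/p₁} = 0.88 / 0.66 ≈ 1.3333 → capped at 1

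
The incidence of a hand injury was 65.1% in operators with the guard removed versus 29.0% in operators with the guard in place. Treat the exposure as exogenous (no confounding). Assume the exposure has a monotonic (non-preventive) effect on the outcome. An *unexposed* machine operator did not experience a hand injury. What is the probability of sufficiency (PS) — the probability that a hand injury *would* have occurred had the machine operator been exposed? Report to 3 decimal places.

PS ≈ 0.508

p₁ = 0.651, p₀ = 0.29.
Under exogeneity and monotonicity, PS = (p₁ − p₀) / (1 − p₀).
PS = (0.651 − 0.29) / (1 − 0.29) = 0.361 / 0.71 ≈ 0.5085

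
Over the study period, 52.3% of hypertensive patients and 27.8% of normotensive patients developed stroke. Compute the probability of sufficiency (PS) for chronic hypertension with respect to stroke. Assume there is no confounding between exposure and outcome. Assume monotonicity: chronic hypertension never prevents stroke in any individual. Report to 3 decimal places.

PS ≈ 0.339

p₁ = 0.523, p₀ = 0.278.
Under exogeneity and monotonicity, PS = (p₁ − p₀) / (1 − p₀).
PS = (0.523 − 0.278) / (1 − 0.278) = 0.245 / 0.722 ≈ 0.3393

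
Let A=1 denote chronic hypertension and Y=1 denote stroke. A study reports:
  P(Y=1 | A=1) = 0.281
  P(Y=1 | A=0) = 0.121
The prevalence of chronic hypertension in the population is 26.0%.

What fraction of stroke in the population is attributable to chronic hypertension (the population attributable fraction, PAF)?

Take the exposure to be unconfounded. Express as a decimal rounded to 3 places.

Let p₁ = 0.281, p₀ = 0.121.
Overall risk P(Y=1) = π·p₁ + (1−π)·p₀ = 0.26×0.281 + 0.74×0.121 = 0.1626.
Under exogeneity, PAF = [P(Y=1) − p₀] / P(Y=1).
PAF = (0.1626 − 0.121) / 0.1626 ≈ 0.2558

PAF ≈ 0.256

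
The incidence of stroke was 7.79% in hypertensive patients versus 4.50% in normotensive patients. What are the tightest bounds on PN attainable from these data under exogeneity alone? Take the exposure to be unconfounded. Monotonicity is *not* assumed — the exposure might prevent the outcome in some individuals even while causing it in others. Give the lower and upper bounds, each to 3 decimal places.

0.422 ≤ PN ≤ 1.000

p₁ = 0.0779, p₀ = 0.045.
Under exogeneity alone the bounds on PN are max{0,(p₁−p₀)/p₁} ≤ PN ≤ min{1,(1−p₀)/p₁}.
  lower = (p₁ − p₀)/p₁ = 0.0329 / 0.0779 ≈ 0.4223
  upper = min{1, (1 − p₀)/p₁} = 0.955 / 0.0779 ≈ 12.2593 → capped at 1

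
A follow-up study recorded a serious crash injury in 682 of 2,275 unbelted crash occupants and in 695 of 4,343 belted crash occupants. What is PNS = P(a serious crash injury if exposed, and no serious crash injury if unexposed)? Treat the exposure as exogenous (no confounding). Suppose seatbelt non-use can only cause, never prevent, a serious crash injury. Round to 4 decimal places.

p₁ = P(outcome | exposed) = 682/2275 = 0.29978
p₀ = P(outcome | unexposed) = 695/4343 = 0.16003
Under exogeneity and monotonicity, PNS = p₁ − p₀.
PNS = 0.29978 − 0.16003 = 0.13975

PNS ≈ 0.1398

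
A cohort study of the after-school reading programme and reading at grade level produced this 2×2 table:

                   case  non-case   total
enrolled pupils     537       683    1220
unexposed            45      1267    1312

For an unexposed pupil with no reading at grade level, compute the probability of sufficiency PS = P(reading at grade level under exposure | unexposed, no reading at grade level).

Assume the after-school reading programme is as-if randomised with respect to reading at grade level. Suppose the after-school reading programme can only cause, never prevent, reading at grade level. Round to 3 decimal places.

p₁ = P(outcome | exposed) = 537/1220 = 0.44016
p₀ = P(outcome | unexposed) = 45/1312 = 0.034299
Under exogeneity and monotonicity, PS = (p₁ − p₀)/(1 − p₀).
PS = (0.44016 − 0.034299) / 0.9657 ≈ 0.4203

PS ≈ 0.420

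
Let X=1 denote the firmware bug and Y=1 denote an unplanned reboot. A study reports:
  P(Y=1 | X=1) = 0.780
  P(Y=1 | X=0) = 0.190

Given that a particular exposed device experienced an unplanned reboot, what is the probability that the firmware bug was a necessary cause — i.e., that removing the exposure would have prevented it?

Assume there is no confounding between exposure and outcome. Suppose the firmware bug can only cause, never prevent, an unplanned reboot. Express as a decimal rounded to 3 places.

PN ≈ 0.756

Let p₁ = 0.78, p₀ = 0.19.
Under exogeneity and monotonicity, PN = (p₁ − p₀) / p₁.
PN = (0.78 − 0.19) / 0.78 = 0.59 / 0.78 ≈ 0.7564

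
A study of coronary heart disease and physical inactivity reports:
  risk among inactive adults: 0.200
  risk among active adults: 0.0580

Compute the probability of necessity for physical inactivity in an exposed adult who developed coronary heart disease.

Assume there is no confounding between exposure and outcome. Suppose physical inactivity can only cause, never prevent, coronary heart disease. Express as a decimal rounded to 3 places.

PN ≈ 0.710

Let p₁ = 0.2, p₀ = 0.058.
Under exogeneity and monotonicity, PN = (p₁ − p₀) / p₁.
PN = (0.2 − 0.058) / 0.2 = 0.142 / 0.2 ≈ 0.7100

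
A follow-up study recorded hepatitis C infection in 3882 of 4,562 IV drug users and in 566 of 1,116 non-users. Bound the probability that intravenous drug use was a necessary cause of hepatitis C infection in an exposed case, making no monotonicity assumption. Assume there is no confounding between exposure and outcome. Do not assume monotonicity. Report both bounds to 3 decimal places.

0.404 ≤ PN ≤ 0.579

p₁ = P(outcome | exposed) = 3882/4562 = 0.85094
p₀ = P(outcome | unexposed) = 566/1116 = 0.50717
Under exogeneity alone the bounds on PN are max{0,(p₁−p₀)/p₁} ≤ PN ≤ min{1,(1−p₀)/p₁}.
  lower = (p₁ − p₀)/p₁ = 0.34377 / 0.85094 ≈ 0.4040
  upper = min{1, (1 − p₀)/p₁} = 0.49283 / 0.85094 ≈ 0.5792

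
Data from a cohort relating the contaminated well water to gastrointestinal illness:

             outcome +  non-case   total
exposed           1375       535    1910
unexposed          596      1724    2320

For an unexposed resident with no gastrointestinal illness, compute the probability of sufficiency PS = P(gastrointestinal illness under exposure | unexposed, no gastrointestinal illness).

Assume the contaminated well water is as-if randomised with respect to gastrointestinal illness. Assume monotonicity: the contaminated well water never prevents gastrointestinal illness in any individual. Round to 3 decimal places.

p₁ = P(outcome | exposed) = 1375/1910 = 0.7199
p₀ = P(outcome | unexposed) = 596/2320 = 0.2569
Under exogeneity and monotonicity, PS = (p₁ − p₀) / (1 − p₀).
PS = (0.7199 − 0.2569) / (1 − 0.2569) = 0.463 / 0.7431 ≈ 0.6231

PS ≈ 0.623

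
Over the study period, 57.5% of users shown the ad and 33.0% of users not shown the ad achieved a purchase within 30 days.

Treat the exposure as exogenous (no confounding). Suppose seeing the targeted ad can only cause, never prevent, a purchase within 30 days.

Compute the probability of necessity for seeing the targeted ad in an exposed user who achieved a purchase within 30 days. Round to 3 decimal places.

p₁ = 0.575, p₀ = 0.33.
Under exogeneity and monotonicity, PN = (p₁ − p₀) / p₁.
PN = (0.575 − 0.33) / 0.575 = 0.245 / 0.575 ≈ 0.4261

PN ≈ 0.426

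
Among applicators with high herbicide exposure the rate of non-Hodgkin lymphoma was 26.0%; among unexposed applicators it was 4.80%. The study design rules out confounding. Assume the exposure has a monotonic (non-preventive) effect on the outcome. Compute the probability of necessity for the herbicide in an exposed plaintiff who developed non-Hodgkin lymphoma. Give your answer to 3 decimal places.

p₁ = 0.26, p₀ = 0.048.
Under exogeneity and monotonicity, PN = (p₁ − p₀) / p₁.
PN = (0.26 − 0.048) / 0.26 = 0.212 / 0.26 ≈ 0.8154

PN ≈ 0.815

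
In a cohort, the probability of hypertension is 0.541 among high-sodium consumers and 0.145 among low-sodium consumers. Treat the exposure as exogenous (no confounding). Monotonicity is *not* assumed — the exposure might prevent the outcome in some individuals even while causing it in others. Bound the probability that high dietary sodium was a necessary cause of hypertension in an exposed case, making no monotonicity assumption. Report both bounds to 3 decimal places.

0.732 ≤ PN ≤ 1.000

Let p₁ = 0.541, p₀ = 0.145.
Under exogeneity alone the bounds on PN are max{0,(p₁−p₀)/p₁} ≤ PN ≤ min{1,(1−p₀)/p₁}.
  lower = (p₁ − p₀)/p₁ = 0.396 / 0.541 ≈ 0.7320
  upper = min{1, (1 − p₀)/p₁} = 0.855 / 0.541 ≈ 1.5804 → capped at 1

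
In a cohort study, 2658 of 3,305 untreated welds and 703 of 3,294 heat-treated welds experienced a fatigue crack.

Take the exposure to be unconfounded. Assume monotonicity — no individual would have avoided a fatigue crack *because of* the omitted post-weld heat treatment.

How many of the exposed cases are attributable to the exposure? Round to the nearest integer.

about 1953 cases

p₁ = P(outcome | exposed) = 2658/3305 = 0.80424
p₀ = P(outcome | unexposed) = 703/3294 = 0.21342
PN = (p₁ − p₀)/p₁ = (0.80424 − 0.21342) / 0.80424 ≈ 0.73463.
Attributable cases ≈ PN × (exposed cases) = 0.73463 × 2658 ≈ 1952.65.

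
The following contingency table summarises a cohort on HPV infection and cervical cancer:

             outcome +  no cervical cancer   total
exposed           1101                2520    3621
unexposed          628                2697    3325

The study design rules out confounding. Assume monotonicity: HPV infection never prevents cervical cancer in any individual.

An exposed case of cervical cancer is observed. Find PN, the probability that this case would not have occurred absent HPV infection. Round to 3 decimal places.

PN ≈ 0.379

p₁ = P(outcome | exposed) = 1101/3621 = 0.30406
p₀ = P(outcome | unexposed) = 628/3325 = 0.18887
Under exogeneity and monotonicity, PN = (p₁ − p₀) / p₁.
PN = (0.30406 − 0.18887) / 0.30406 = 0.11519 / 0.30406 ≈ 0.3788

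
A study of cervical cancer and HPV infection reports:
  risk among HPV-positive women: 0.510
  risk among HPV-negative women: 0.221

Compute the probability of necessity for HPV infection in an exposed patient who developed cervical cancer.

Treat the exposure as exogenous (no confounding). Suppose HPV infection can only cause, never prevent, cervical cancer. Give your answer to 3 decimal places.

Let p₁ = 0.51, p₀ = 0.221.
Under exogeneity and monotonicity, PN = (p₁ − p₀) / p₁.
PN = (0.51 − 0.221) / 0.51 = 0.289 / 0.51 ≈ 0.5667

PN ≈ 0.567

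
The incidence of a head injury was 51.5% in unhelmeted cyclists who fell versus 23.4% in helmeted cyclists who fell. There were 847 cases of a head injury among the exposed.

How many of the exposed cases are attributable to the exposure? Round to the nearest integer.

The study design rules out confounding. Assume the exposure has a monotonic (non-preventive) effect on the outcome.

p₁ = 0.515, p₀ = 0.234.
PN = (p₁ − p₀)/p₁ = (0.515 − 0.234) / 0.515 ≈ 0.54563.
Attributable cases ≈ PN × (exposed cases) = 0.54563 × 847 ≈ 462.15.

about 462 cases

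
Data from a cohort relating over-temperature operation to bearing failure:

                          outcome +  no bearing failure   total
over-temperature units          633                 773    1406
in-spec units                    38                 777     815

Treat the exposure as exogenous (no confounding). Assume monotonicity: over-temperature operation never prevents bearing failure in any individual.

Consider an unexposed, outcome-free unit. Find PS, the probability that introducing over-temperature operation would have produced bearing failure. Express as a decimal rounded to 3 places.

PS ≈ 0.423

p₁ = P(outcome | exposed) = 633/1406 = 0.45021
p₀ = P(outcome | unexposed) = 38/815 = 0.046626
Under exogeneity and monotonicity, PS = (p₁ − p₀) / (1 − p₀).
PS = (0.45021 − 0.046626) / (1 − 0.046626) = 0.40359 / 0.95337 ≈ 0.4233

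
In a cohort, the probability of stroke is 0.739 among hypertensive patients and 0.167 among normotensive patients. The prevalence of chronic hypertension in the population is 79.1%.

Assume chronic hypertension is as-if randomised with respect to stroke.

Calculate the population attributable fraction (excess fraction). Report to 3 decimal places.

PAF ≈ 0.730

Let p₁ = 0.739, p₀ = 0.167.
Overall risk P(Y=1) = π·p₁ + (1−π)·p₀ = 0.791×0.739 + 0.209×0.167 = 0.61945.
Under exogeneity, PAF = [P(Y=1) − p₀] / P(Y=1).
PAF = (0.61945 − 0.167) / 0.61945 ≈ 0.7304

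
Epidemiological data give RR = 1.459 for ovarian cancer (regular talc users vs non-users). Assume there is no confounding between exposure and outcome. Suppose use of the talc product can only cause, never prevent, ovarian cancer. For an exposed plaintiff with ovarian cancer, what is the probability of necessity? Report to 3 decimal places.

PN ≈ 0.315

Under exogeneity and monotonicity, PN = (RR − 1) / RR = 1 − 1/RR.
PN = (1.459 − 1) / 1.459 = 0.459 / 1.459 ≈ 0.3146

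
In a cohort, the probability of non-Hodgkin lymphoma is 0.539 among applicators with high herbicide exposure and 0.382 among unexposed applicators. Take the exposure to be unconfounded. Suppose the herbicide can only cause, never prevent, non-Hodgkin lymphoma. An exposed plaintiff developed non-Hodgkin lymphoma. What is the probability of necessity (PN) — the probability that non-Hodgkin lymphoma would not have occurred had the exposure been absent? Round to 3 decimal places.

PN ≈ 0.291

Let p₁ = 0.539, p₀ = 0.382.
Under exogeneity and monotonicity, PN = (p₁ − p₀) / p₁.
PN = (0.539 − 0.382) / 0.539 = 0.157 / 0.539 ≈ 0.2913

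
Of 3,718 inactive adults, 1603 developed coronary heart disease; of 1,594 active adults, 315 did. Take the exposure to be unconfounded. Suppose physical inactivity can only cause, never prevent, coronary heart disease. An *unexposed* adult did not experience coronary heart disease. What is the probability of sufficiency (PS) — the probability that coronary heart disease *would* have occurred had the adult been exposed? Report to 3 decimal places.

PS ≈ 0.291

p₁ = P(outcome | exposed) = 1603/3718 = 0.43115
p₀ = P(outcome | unexposed) = 315/1594 = 0.19762
Under exogeneity and monotonicity, PS = (p₁ − p₀) / (1 − p₀).
PS = (0.43115 − 0.19762) / (1 − 0.19762) = 0.23353 / 0.80238 ≈ 0.2910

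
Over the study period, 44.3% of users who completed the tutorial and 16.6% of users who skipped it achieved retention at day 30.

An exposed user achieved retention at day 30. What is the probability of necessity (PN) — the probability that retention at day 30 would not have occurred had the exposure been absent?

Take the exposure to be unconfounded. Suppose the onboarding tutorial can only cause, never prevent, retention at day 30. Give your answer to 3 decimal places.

PN ≈ 0.625

p₁ = 0.443, p₀ = 0.166.
Under exogeneity and monotonicity, PN = (p₁ − p₀) / p₁.
PN = (0.443 − 0.166) / 0.443 = 0.277 / 0.443 ≈ 0.6253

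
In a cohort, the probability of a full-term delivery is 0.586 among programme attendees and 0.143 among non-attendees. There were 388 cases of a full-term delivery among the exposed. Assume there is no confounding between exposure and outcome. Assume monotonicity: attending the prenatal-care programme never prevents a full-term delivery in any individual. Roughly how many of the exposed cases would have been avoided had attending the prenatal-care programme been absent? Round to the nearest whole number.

Let p₁ = 0.586, p₀ = 0.143.
PN = (p₁ − p₀)/p₁ = (0.586 − 0.143) / 0.586 ≈ 0.75597.
Attributable cases ≈ PN × (exposed cases) = 0.75597 × 388 ≈ 293.32.

about 293 cases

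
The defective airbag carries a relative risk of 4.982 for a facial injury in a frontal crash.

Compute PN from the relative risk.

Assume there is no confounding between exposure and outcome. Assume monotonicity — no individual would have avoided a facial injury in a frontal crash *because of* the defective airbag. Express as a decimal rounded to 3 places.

PN ≈ 0.799

Under exogeneity and monotonicity, PN = (RR − 1) / RR = 1 − 1/RR.
PN = (4.982 − 1) / 4.982 = 3.982 / 4.982 ≈ 0.7993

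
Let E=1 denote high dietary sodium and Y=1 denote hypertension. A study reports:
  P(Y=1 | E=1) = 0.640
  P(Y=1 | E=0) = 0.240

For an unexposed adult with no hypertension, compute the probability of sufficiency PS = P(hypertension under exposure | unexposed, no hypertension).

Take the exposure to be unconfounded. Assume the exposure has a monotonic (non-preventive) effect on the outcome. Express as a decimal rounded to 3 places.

PS ≈ 0.526

Let p₁ = 0.64, p₀ = 0.24.
Under exogeneity and monotonicity, PS = (p₁ − p₀) / (1 − p₀).
PS = (0.64 − 0.24) / (1 − 0.24) = 0.4 / 0.76 ≈ 0.5263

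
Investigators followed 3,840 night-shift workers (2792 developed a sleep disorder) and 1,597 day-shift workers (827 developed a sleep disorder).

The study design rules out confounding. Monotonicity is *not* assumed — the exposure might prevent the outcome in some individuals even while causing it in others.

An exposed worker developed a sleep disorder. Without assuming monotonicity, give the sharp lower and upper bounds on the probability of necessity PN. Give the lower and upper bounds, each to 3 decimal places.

p₁ = P(outcome | exposed) = 2792/3840 = 0.72708
p₀ = P(outcome | unexposed) = 827/1597 = 0.51785
Under exogeneity alone the bounds on PN are max{0,(p₁−p₀)/p₁} ≤ PN ≤ min{1,(1−p₀)/p₁}.
  lower = (p₁ − p₀)/p₁ = 0.20924 / 0.72708 ≈ 0.2878
  upper = min{1, (1 − p₀)/p₁} = 0.48215 / 0.72708 ≈ 0.6631

0.288 ≤ PN ≤ 0.663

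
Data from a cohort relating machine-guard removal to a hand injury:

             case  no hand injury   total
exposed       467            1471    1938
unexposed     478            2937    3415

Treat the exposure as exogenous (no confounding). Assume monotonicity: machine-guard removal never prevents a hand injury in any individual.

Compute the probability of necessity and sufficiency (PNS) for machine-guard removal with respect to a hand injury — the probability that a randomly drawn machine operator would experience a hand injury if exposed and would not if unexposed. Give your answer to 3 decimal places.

PNS ≈ 0.101

p₁ = P(outcome | exposed) = 467/1938 = 0.24097
p₀ = P(outcome | unexposed) = 478/3415 = 0.13997
Under exogeneity and monotonicity, PNS = p₁ − p₀.
PNS = 0.24097 − 0.13997 = 0.101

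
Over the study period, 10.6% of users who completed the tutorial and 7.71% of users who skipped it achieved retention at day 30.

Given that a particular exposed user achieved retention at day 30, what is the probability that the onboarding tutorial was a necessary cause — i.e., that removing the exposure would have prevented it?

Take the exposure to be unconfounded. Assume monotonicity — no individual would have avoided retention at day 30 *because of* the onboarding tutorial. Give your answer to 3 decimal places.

PN ≈ 0.273

p₁ = 0.106, p₀ = 0.0771.
Under exogeneity and monotonicity, PN = (p₁ − p₀) / p₁.
PN = (0.106 − 0.0771) / 0.106 = 0.0289 / 0.106 ≈ 0.2726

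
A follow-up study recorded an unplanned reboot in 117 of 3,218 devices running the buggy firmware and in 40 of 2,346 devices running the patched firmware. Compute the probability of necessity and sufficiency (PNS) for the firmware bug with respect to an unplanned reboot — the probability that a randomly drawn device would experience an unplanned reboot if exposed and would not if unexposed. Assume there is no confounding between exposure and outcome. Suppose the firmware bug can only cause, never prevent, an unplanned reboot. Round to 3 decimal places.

p₁ = P(outcome | exposed) = 117/3218 = 0.036358
p₀ = P(outcome | unexposed) = 40/2346 = 0.01705
Under exogeneity and monotonicity, PNS = p₁ − p₀.
PNS = 0.036358 − 0.01705 = 0.019308

PNS ≈ 0.019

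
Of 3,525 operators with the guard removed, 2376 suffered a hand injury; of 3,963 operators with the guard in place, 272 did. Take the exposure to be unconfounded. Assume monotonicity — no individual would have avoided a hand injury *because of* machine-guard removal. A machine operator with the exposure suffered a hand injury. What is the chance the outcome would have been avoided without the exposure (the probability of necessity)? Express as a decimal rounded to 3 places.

PN ≈ 0.898

p₁ = P(outcome | exposed) = 2376/3525 = 0.67404
p₀ = P(outcome | unexposed) = 272/3963 = 0.068635
Under exogeneity and monotonicity, PN = (p₁ − p₀) / p₁.
PN = (0.67404 − 0.068635) / 0.67404 = 0.60541 / 0.67404 ≈ 0.8982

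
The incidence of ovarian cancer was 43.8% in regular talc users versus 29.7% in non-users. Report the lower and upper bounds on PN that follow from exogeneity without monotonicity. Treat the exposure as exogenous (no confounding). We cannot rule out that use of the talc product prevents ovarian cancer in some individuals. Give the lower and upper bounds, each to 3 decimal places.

0.322 ≤ PN ≤ 1.000

p₁ = 0.438, p₀ = 0.297.
Under exogeneity alone the bounds on PN are max{0,(p₁−p₀)/p₁} ≤ PN ≤ min{1,(1−p₀)/p₁}.
  lower = (p₁ − p₀)/p₁ = 0.141 / 0.438 ≈ 0.3219
  upper = min{1, (1 − p₀)/p₁} = 0.703 / 0.438 ≈ 1.6050 → capped at 1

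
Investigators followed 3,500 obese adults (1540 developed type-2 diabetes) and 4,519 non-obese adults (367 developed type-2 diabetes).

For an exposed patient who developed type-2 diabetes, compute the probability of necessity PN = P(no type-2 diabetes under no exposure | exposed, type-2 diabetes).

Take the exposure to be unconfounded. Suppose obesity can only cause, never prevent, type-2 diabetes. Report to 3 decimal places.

PN ≈ 0.815

p₁ = P(outcome | exposed) = 1540/3500 = 0.44
p₀ = P(outcome | unexposed) = 367/4519 = 0.081213
Under exogeneity and monotonicity, PN = (p₁ − p₀) / p₁.
PN = (0.44 − 0.081213) / 0.44 = 0.35879 / 0.44 ≈ 0.8154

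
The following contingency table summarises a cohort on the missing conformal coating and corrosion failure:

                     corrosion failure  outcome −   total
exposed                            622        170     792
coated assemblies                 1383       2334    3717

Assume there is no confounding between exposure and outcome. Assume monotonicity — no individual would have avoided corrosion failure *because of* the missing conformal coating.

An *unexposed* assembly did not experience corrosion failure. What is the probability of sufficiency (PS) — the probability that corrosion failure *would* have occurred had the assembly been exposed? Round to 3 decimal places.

p₁ = P(outcome | exposed) = 622/792 = 0.78535
p₀ = P(outcome | unexposed) = 1383/3717 = 0.37207
Under exogeneity and monotonicity, PS = (p₁ − p₀) / (1 − p₀).
PS = (0.78535 − 0.37207) / (1 − 0.37207) = 0.41328 / 0.62793 ≈ 0.6582

PS ≈ 0.658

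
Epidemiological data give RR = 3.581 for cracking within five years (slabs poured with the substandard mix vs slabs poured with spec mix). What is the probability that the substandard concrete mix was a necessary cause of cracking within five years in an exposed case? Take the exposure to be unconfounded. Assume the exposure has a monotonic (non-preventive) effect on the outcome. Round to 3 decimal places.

PN ≈ 0.721

Under exogeneity and monotonicity, PN = (RR − 1) / RR = 1 − 1/RR.
PN = (3.581 − 1) / 3.581 = 2.581 / 3.581 ≈ 0.7207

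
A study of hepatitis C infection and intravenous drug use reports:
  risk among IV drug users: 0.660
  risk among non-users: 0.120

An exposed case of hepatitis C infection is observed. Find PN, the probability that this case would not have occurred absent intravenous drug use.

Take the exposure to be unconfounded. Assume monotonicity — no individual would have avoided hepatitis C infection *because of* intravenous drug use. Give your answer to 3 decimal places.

Let p₁ = 0.66, p₀ = 0.12.
Under exogeneity and monotonicity, PN = (p₁ − p₀) / p₁.
PN = (0.66 − 0.12) / 0.66 = 0.54 / 0.66 ≈ 0.8182

PN ≈ 0.818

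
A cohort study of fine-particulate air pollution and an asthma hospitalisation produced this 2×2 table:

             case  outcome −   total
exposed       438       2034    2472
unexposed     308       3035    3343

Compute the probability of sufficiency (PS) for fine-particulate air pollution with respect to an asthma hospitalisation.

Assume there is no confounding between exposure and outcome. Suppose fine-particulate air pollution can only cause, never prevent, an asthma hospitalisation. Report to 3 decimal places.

PS ≈ 0.094

p₁ = P(outcome | exposed) = 438/2472 = 0.17718
p₀ = P(outcome | unexposed) = 308/3343 = 0.092133
Under exogeneity and monotonicity, PS = (p₁ − p₀) / (1 − p₀).
PS = (0.17718 − 0.092133) / (1 − 0.092133) = 0.085052 / 0.90787 ≈ 0.0937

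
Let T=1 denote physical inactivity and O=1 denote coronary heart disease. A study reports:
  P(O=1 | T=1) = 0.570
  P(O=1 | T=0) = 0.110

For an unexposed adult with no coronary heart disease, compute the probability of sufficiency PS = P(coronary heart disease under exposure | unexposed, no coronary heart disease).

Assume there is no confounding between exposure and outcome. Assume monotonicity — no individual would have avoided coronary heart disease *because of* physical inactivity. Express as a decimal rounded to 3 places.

Let p₁ = 0.57, p₀ = 0.11.
Under exogeneity and monotonicity, PS = (p₁ − p₀) / (1 − p₀).
PS = (0.57 − 0.11) / (1 − 0.11) = 0.46 / 0.89 ≈ 0.5169

PS ≈ 0.517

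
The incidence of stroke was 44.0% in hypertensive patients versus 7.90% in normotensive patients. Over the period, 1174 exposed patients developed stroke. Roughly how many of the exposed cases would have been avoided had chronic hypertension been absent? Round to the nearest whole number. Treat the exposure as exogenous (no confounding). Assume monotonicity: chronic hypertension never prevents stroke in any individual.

p₁ = 0.44, p₀ = 0.079.
PN = (p₁ − p₀)/p₁ = (0.44 − 0.079) / 0.44 ≈ 0.82045.
Attributable cases ≈ PN × (exposed cases) = 0.82045 × 1174 ≈ 963.21.

about 963 cases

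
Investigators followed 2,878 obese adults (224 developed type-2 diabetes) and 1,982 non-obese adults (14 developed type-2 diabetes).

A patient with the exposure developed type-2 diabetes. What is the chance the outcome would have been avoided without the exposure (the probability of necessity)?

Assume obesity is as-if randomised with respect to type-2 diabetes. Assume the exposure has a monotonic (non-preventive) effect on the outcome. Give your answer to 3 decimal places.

p₁ = P(outcome | exposed) = 224/2878 = 0.077832
p₀ = P(outcome | unexposed) = 14/1982 = 0.0070636
Under exogeneity and monotonicity, PN = (p₁ − p₀) / p₁.
PN = (0.077832 − 0.0070636) / 0.077832 = 0.070768 / 0.077832 ≈ 0.9092

PN ≈ 0.909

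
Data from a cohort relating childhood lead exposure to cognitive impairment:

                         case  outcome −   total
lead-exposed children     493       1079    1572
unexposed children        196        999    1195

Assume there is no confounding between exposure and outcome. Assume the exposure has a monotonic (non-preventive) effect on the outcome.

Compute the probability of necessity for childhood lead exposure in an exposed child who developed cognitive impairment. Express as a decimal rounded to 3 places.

p₁ = P(outcome | exposed) = 493/1572 = 0.31361
p₀ = P(outcome | unexposed) = 196/1195 = 0.16402
Under exogeneity and monotonicity, PN = (p₁ − p₀)/p₁.
PN = (0.31361 − 0.16402) / 0.31361 ≈ 0.4770

PN ≈ 0.477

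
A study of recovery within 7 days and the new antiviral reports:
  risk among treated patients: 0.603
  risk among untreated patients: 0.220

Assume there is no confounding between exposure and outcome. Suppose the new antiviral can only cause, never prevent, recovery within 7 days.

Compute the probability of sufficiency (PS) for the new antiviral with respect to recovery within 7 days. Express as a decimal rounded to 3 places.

Let p₁ = 0.603, p₀ = 0.22.
Under exogeneity and monotonicity, PS = (p₁ − p₀) / (1 − p₀).
PS = (0.603 − 0.22) / (1 − 0.22) = 0.383 / 0.78 ≈ 0.4910

PS ≈ 0.491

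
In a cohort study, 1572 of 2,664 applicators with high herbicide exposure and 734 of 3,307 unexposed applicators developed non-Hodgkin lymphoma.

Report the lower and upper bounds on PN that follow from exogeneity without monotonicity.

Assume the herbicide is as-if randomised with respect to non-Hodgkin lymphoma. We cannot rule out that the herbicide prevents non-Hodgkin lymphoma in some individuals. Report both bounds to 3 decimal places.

0.624 ≤ PN ≤ 1.000

p₁ = P(outcome | exposed) = 1572/2664 = 0.59009
p₀ = P(outcome | unexposed) = 734/3307 = 0.22195
Under exogeneity alone the bounds on PN are max{0,(p₁−p₀)/p₁} ≤ PN ≤ min{1,(1−p₀)/p₁}.
  lower = (p₁ − p₀)/p₁ = 0.36814 / 0.59009 ≈ 0.6239
  upper = min{1, (1 − p₀)/p₁} = 0.77805 / 0.59009 ≈ 1.3185 → capped at 1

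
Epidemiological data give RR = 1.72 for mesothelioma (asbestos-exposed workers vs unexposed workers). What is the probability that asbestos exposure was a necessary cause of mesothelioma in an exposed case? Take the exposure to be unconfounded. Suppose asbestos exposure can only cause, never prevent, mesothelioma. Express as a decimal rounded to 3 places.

PN ≈ 0.419

Under exogeneity and monotonicity, PN = (RR − 1) / RR = 1 − 1/RR.
PN = (1.72 − 1) / 1.72 = 0.72 / 1.72 ≈ 0.4186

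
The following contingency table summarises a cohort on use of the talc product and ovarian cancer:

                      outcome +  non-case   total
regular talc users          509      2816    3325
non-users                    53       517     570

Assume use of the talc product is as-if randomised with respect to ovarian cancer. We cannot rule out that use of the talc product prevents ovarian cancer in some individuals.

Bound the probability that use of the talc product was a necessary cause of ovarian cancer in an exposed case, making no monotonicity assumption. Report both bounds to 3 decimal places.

p₁ = P(outcome | exposed) = 509/3325 = 0.15308
p₀ = P(outcome | unexposed) = 53/570 = 0.092982
Under exogeneity alone the bounds on PN are max{0,(p₁−p₀)/p₁} ≤ PN ≤ min{1,(1−p₀)/p₁}.
  lower = (p₁ − p₀)/p₁ = 0.0601 / 0.15308 ≈ 0.3926
  upper = min{1, (1 − p₀)/p₁} = 0.90702 / 0.15308 ≈ 5.9250 → capped at 1

0.393 ≤ PN ≤ 1.000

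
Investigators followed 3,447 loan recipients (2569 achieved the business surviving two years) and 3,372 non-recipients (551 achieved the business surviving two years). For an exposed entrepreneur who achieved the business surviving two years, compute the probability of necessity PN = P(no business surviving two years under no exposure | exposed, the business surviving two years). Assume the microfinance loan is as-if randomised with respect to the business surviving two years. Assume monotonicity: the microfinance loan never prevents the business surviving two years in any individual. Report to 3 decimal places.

PN ≈ 0.781

p₁ = P(outcome | exposed) = 2569/3447 = 0.74529
p₀ = P(outcome | unexposed) = 551/3372 = 0.1634
Under exogeneity and monotonicity, PN = (p₁ − p₀) / p₁.
PN = (0.74529 − 0.1634) / 0.74529 = 0.58188 / 0.74529 ≈ 0.7807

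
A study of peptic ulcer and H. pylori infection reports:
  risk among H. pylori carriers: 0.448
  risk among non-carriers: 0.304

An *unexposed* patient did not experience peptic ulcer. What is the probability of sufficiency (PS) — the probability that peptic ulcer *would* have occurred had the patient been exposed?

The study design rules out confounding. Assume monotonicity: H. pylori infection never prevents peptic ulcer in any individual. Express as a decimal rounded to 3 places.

Let p₁ = 0.448, p₀ = 0.304.
Under exogeneity and monotonicity, PS = (p₁ − p₀) / (1 − p₀).
PS = (0.448 − 0.304) / (1 − 0.304) = 0.144 / 0.696 ≈ 0.2069

PS ≈ 0.207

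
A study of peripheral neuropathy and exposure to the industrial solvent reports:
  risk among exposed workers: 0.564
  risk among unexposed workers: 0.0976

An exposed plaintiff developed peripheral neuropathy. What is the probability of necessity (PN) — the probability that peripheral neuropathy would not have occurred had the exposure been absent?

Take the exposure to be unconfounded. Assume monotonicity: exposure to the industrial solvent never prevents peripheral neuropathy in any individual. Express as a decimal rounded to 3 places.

PN ≈ 0.827

Let p₁ = 0.564, p₀ = 0.0976.
Under exogeneity and monotonicity, PN = (p₁ − p₀) / p₁.
PN = (0.564 − 0.0976) / 0.564 = 0.4664 / 0.564 ≈ 0.8270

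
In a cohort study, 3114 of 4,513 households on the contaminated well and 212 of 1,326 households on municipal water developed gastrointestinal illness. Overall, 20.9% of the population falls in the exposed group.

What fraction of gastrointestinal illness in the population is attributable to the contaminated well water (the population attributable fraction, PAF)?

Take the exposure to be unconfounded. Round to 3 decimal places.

p₁ = P(outcome | exposed) = 3114/4513 = 0.69001
p₀ = P(outcome | unexposed) = 212/1326 = 0.15988
Overall risk P(Y=1) = π·p₁ + (1−π)·p₀ = 0.209×0.69001 + 0.791×0.15988 = 0.27068.
Under exogeneity, PAF = [P(Y=1) − p₀] / P(Y=1).
PAF = (0.27068 − 0.15988) / 0.27068 ≈ 0.4093

PAF ≈ 0.409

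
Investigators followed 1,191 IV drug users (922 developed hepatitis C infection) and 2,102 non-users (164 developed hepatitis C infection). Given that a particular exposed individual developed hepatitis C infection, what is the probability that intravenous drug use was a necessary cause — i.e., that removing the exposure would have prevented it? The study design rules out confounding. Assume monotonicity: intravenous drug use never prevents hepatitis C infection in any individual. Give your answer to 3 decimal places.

PN ≈ 0.899

p₁ = P(outcome | exposed) = 922/1191 = 0.77414
p₀ = P(outcome | unexposed) = 164/2102 = 0.078021
Under exogeneity and monotonicity, PN = (p₁ − p₀) / p₁.
PN = (0.77414 − 0.078021) / 0.77414 = 0.69612 / 0.77414 ≈ 0.8992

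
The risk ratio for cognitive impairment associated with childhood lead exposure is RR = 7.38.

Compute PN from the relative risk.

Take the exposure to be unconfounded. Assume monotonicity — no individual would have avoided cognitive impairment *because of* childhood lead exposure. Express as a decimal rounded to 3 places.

PN ≈ 0.864

Under exogeneity and monotonicity, PN = (RR − 1) / RR = 1 − 1/RR.
PN = (7.38 − 1) / 7.38 = 6.38 / 7.38 ≈ 0.8645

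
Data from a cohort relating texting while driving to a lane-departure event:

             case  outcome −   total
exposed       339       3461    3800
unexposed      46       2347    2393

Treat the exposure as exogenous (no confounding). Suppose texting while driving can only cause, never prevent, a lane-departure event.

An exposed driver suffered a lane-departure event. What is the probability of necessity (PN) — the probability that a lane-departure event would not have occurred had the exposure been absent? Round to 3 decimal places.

PN ≈ 0.785

p₁ = P(outcome | exposed) = 339/3800 = 0.089211
p₀ = P(outcome | unexposed) = 46/2393 = 0.019223
Under exogeneity and monotonicity, PN = (p₁ − p₀) / p₁.
PN = (0.089211 − 0.019223) / 0.089211 = 0.069988 / 0.089211 ≈ 0.7845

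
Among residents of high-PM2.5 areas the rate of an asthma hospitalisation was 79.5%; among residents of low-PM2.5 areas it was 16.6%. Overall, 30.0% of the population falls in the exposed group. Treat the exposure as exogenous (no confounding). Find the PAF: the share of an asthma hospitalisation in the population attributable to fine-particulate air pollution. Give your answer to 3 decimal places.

PAF ≈ 0.532

p₁ = 0.795, p₀ = 0.166.
Overall risk P(Y=1) = π·p₁ + (1−π)·p₀ = 0.3×0.795 + 0.7×0.166 = 0.3547.
Under exogeneity, PAF = [P(Y=1) − p₀] / P(Y=1).
PAF = (0.3547 − 0.166) / 0.3547 ≈ 0.5320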